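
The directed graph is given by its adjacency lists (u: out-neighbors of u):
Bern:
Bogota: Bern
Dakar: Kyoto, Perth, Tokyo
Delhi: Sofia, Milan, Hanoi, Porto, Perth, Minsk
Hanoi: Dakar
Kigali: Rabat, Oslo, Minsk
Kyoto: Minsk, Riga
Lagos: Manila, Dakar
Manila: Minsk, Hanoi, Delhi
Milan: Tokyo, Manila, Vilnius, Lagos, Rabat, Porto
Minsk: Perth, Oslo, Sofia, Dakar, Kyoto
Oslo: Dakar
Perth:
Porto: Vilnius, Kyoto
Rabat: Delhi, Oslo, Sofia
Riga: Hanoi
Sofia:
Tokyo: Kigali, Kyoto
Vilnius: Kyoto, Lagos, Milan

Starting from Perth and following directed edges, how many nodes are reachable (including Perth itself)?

1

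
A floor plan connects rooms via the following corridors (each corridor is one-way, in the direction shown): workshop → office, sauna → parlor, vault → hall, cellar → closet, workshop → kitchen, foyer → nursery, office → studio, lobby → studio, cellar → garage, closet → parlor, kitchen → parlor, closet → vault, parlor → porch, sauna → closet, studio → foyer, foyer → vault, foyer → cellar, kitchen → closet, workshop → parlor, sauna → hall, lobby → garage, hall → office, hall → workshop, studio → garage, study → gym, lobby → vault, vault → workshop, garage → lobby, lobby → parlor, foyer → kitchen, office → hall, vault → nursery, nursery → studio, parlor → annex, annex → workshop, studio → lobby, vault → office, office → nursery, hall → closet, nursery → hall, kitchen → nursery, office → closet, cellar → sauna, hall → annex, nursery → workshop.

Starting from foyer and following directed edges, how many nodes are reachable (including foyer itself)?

16

BFS from foyer visits: foyer, vault, nursery, kitchen, cellar, workshop, office, hall, studio, parlor, closet, sauna, garage, annex, lobby, porch
Reachable nodes: 16 of 18 total.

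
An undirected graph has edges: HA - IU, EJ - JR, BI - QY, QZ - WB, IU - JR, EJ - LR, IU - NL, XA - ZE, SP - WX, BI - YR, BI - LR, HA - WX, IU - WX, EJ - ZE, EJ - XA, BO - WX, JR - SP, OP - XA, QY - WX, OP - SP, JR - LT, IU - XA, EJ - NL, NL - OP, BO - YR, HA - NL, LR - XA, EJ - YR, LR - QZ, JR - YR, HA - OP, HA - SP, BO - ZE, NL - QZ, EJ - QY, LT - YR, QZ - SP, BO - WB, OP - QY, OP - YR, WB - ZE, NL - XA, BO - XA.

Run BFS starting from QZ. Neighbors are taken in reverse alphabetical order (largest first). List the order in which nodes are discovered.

Visit QZ; enqueue WB, SP, NL, LR → queue [WB, SP, NL, LR]
Visit WB; enqueue ZE, BO → queue [SP, NL, LR, ZE, BO]
Visit SP; enqueue WX, OP, JR, HA → queue [NL, LR, ZE, BO, WX, OP, JR, HA]
Visit NL; enqueue XA, IU, EJ → queue [LR, ZE, BO, WX, OP, JR, HA, XA, IU, EJ]
Visit LR; enqueue BI → queue [ZE, BO, WX, OP, JR, HA, XA, IU, EJ, BI]
Visit ZE → queue [BO, WX, OP, JR, HA, XA, IU, EJ, BI]
Visit BO; enqueue YR → queue [WX, OP, JR, HA, XA, IU, EJ, BI, YR]
Visit WX; enqueue QY → queue [OP, JR, HA, XA, IU, EJ, BI, YR, QY]
Visit OP → queue [JR, HA, XA, IU, EJ, BI, YR, QY]
Visit JR; enqueue LT → queue [HA, XA, IU, EJ, BI, YR, QY, LT]
Visit HA → queue [XA, IU, EJ, BI, YR, QY, LT]
Visit XA → queue [IU, EJ, BI, YR, QY, LT]
Visit IU → queue [EJ, BI, YR, QY, LT]
Visit EJ → queue [BI, YR, QY, LT]
Visit BI → queue [YR, QY, LT]
Visit YR → queue [QY, LT]
Visit QY → queue [LT]
Visit LT → queue []

QZ, WB, SP, NL, LR, ZE, BO, WX, OP, JR, HA, XA, IU, EJ, BI, YR, QY, LT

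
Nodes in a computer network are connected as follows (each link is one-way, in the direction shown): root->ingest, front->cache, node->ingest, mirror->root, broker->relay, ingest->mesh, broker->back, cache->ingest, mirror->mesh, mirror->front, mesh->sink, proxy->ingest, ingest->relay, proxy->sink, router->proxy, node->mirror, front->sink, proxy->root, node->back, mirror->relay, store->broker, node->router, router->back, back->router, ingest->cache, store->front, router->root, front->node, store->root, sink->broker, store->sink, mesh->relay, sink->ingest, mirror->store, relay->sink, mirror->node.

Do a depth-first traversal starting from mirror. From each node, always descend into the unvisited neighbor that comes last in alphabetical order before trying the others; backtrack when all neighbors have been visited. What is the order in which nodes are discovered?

mirror store sink ingest relay mesh cache broker back router root proxy front node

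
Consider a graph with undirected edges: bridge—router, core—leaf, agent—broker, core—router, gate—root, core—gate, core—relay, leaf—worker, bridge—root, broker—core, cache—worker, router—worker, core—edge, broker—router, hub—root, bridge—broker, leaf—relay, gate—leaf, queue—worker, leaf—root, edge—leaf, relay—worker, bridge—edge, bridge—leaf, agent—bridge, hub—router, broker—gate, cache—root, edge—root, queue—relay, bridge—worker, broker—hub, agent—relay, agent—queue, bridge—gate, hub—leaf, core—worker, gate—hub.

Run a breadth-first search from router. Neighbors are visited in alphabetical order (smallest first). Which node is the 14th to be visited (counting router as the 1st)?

Visit router; enqueue bridge, broker, core, hub, worker → queue [bridge, broker, core, hub, worker]
Visit bridge; enqueue agent, edge, gate, leaf, root → queue [broker, core, hub, worker, agent, edge, gate, leaf, root]
Visit broker → queue [core, hub, worker, agent, edge, gate, leaf, root]
Visit core; enqueue relay → queue [hub, worker, agent, edge, gate, leaf, root, relay]
Visit hub → queue [worker, agent, edge, gate, leaf, root, relay]
Visit worker; enqueue cache, queue → queue [agent, edge, gate, leaf, root, relay, cache, queue]
Visit agent → queue [edge, gate, leaf, root, relay, cache, queue]
Visit edge → queue [gate, leaf, root, relay, cache, queue]
Visit gate → queue [leaf, root, relay, cache, queue]
Visit leaf → queue [root, relay, cache, queue]
Visit root → queue [relay, cache, queue]
Visit relay → queue [cache, queue]
Visit cache → queue [queue]
Visit queue → queue []

Visit order: router, bridge, broker, core, hub, worker, agent, edge, gate, leaf, root, relay, cache, queue

queue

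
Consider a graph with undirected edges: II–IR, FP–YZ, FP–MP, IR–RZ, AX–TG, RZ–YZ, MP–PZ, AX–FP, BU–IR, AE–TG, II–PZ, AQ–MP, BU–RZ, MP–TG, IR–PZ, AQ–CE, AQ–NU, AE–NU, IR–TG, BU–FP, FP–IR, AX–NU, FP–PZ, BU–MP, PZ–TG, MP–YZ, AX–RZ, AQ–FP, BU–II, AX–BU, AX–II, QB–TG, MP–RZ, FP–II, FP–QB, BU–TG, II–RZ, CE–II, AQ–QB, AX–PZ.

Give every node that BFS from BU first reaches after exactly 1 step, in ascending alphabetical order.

Level 0: BU
Level 1: AX, FP, II, IR, MP, RZ, TG
Level 2: AE, AQ, CE, NU, PZ, QB, YZ

AX, FP, II, IR, MP, RZ, TG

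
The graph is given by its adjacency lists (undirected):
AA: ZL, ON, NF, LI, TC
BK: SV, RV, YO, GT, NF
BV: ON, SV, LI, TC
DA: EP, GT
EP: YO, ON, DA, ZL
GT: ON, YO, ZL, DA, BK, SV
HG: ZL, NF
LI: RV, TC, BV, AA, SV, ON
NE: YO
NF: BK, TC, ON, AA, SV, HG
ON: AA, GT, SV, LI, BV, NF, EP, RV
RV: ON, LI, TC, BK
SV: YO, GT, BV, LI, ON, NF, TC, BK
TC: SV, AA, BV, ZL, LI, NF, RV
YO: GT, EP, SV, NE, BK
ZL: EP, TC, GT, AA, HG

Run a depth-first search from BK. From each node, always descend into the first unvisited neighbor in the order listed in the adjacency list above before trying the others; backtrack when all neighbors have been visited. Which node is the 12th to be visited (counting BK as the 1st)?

LI

Visit BK
BK → SV
SV → YO
YO → GT
GT → ON
ON → AA
AA → ZL
ZL → EP
EP → DA
ZL → TC
TC → BV
BV → LI
LI → RV
TC → NF
NF → HG
YO → NE

Visit order: BK, SV, YO, GT, ON, AA, ZL, EP, DA, TC, BV, LI, RV, NF, HG, NE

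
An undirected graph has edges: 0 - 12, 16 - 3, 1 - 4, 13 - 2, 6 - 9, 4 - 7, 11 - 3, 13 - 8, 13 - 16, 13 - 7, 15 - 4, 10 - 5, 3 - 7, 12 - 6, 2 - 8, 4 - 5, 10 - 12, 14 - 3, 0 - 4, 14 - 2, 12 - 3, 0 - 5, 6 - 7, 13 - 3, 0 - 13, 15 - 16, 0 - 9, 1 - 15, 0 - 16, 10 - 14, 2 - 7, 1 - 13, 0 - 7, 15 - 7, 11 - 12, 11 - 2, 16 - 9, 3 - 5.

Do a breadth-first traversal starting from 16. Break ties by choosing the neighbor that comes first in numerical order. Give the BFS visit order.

16 -> 0 -> 3 -> 9 -> 13 -> 15 -> 4 -> 5 -> 7 -> 12 -> 11 -> 14 -> 6 -> 1 -> 2 -> 8 -> 10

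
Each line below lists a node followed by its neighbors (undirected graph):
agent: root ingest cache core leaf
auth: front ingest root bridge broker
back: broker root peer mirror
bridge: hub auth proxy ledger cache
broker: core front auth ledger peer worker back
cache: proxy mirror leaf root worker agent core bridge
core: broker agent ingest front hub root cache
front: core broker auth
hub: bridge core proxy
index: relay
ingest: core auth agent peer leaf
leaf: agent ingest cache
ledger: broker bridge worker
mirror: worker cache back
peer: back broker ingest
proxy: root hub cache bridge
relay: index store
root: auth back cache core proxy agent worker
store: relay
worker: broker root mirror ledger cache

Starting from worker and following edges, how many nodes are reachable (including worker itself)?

BFS from worker visits: worker, broker, root, mirror, ledger, cache, core, front, auth, peer, back, proxy, agent, bridge, leaf, ingest, hub
Reachable nodes: 17 of 20 total.

17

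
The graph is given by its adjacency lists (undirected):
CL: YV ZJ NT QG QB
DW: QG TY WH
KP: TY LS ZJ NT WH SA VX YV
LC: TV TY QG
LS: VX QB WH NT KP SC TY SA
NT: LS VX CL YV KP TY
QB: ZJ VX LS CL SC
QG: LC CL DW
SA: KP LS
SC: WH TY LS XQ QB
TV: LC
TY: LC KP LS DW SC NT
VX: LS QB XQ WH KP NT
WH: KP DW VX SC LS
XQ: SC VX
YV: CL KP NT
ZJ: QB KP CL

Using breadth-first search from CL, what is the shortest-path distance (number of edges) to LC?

Level 0: CL
Level 1: NT, QB, QG, YV, ZJ
Level 2: DW, KP, LC, LS, SC, TY, VX
Level 3: SA, TV, WH, XQ
LC first appears at level 2.

2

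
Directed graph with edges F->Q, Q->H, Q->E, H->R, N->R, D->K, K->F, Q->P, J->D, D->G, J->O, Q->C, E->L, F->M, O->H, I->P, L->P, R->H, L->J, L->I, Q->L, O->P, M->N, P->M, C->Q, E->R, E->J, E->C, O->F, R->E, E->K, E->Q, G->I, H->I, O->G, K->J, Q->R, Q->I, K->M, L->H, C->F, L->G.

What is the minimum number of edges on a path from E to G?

2

Level 0: E
Level 1: C, J, K, L, Q, R
Level 2: D, F, G, H, I, M, O, P
Level 3: N
G first appears at level 2.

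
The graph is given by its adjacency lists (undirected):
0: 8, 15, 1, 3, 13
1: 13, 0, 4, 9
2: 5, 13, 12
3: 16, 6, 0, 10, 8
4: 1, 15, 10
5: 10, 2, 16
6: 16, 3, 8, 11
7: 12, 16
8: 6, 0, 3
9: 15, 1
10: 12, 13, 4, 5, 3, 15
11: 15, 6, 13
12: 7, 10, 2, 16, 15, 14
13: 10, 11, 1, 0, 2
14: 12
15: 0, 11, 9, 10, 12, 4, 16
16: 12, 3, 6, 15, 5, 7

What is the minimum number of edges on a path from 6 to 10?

2

Level 0: 6
Level 1: 3, 8, 11, 16
Level 2: 0, 5, 7, 10, 12, 13, 15
Level 3: 1, 2, 4, 9, 14
10 first appears at level 2.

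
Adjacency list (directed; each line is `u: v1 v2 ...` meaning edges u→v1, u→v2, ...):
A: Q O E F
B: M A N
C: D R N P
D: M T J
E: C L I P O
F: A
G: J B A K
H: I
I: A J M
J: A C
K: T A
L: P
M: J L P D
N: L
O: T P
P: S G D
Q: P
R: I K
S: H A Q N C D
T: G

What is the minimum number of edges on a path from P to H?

Level 0: P
Level 1: D, G, S
Level 2: A, B, C, H, J, K, M, N, Q, T
Level 3: E, F, I, L, O, R
H first appears at level 2.

2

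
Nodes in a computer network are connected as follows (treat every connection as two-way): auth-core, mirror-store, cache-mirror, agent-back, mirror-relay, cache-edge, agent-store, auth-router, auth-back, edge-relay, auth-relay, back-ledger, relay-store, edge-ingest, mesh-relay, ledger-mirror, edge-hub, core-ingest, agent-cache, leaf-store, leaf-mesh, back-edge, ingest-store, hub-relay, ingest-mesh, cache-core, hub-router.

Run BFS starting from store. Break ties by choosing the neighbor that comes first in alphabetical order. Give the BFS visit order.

store agent ingest leaf mirror relay back cache core edge mesh ledger auth hub router

Visit store; enqueue agent, ingest, leaf, mirror, relay → queue [agent, ingest, leaf, mirror, relay]
Visit agent; enqueue back, cache → queue [ingest, leaf, mirror, relay, back, cache]
Visit ingest; enqueue core, edge, mesh → queue [leaf, mirror, relay, back, cache, core, edge, mesh]
Visit leaf → queue [mirror, relay, back, cache, core, edge, mesh]
Visit mirror; enqueue ledger → queue [relay, back, cache, core, edge, mesh, ledger]
Visit relay; enqueue auth, hub → queue [back, cache, core, edge, mesh, ledger, auth, hub]
Visit back → queue [cache, core, edge, mesh, ledger, auth, hub]
Visit cache → queue [core, edge, mesh, ledger, auth, hub]
Visit core → queue [edge, mesh, ledger, auth, hub]
Visit edge → queue [mesh, ledger, auth, hub]
Visit mesh → queue [ledger, auth, hub]
Visit ledger → queue [auth, hub]
Visit auth; enqueue router → queue [hub, router]
Visit hub → queue [router]
Visit router → queue []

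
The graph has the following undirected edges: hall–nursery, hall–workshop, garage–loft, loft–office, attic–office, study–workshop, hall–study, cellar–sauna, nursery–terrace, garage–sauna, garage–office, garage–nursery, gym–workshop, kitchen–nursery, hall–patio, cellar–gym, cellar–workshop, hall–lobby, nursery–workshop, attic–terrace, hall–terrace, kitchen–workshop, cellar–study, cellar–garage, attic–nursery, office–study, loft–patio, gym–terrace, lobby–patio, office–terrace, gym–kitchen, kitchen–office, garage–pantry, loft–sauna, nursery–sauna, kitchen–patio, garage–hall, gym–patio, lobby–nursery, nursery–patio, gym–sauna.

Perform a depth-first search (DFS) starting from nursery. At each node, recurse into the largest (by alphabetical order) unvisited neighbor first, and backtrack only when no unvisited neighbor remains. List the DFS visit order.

Visit nursery
nursery → workshop
workshop → study
study → office
office → terrace
terrace → hall
hall → patio
patio → loft
loft → sauna
sauna → gym
gym → kitchen
gym → cellar
cellar → garage
garage → pantry
patio → lobby
terrace → attic

nursery, workshop, study, office, terrace, hall, patio, loft, sauna, gym, kitchen, cellar, garage, pantry, lobby, attic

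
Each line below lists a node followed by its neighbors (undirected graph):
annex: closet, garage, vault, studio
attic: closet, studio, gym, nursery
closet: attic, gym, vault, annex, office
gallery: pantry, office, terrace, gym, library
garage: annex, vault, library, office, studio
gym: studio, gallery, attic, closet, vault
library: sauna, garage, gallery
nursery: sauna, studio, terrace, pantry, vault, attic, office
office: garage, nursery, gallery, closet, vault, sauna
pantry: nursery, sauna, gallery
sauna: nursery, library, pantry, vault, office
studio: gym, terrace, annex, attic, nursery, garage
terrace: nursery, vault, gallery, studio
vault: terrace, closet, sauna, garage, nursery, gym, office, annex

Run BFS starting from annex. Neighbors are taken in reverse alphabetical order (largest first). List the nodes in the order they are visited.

annex -> vault -> studio -> garage -> closet -> terrace -> sauna -> office -> nursery -> gym -> attic -> library -> gallery -> pantry

Visit annex; enqueue vault, studio, garage, closet → queue [vault, studio, garage, closet]
Visit vault; enqueue terrace, sauna, office, nursery, gym → queue [studio, garage, closet, terrace, sauna, office, nursery, gym]
Visit studio; enqueue attic → queue [garage, closet, terrace, sauna, office, nursery, gym, attic]
Visit garage; enqueue library → queue [closet, terrace, sauna, office, nursery, gym, attic, library]
Visit closet → queue [terrace, sauna, office, nursery, gym, attic, library]
Visit terrace; enqueue gallery → queue [sauna, office, nursery, gym, attic, library, gallery]
Visit sauna; enqueue pantry → queue [office, nursery, gym, attic, library, gallery, pantry]
Visit office → queue [nursery, gym, attic, library, gallery, pantry]
Visit nursery → queue [gym, attic, library, gallery, pantry]
Visit gym → queue [attic, library, gallery, pantry]
Visit attic → queue [library, gallery, pantry]
Visit library → queue [gallery, pantry]
Visit gallery → queue [pantry]
Visit pantry → queue []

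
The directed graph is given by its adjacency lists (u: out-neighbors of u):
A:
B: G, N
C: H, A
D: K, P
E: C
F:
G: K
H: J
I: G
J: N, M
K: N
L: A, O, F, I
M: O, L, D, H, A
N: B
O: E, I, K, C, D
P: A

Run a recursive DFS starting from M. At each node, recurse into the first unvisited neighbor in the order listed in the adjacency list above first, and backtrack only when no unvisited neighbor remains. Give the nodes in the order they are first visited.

M O E C H J N B G K A I D P L F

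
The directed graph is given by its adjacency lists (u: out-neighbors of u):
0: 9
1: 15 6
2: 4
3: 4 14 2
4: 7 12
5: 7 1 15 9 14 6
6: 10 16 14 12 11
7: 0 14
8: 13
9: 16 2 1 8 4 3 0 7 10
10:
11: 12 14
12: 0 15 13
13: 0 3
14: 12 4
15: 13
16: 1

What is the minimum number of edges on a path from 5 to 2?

2

Level 0: 5
Level 1: 1, 6, 7, 9, 14, 15
Level 2: 0, 2, 3, 4, 8, 10, 11, 12, 13, 16
2 first appears at level 2.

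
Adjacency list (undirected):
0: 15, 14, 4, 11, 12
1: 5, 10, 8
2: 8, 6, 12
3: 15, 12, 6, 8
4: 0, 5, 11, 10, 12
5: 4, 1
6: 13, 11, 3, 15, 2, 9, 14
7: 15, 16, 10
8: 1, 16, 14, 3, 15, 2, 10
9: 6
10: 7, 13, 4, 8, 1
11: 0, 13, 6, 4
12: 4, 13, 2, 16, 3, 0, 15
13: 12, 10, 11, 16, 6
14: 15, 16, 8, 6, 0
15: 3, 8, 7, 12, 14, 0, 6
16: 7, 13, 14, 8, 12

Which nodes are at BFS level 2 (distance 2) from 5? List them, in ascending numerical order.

0, 8, 10, 11, 12

Level 0: 5
Level 1: 1, 4
Level 2: 0, 8, 10, 11, 12
Level 3: 2, 3, 6, 7, 13, 14, 15, 16
Level 4: 9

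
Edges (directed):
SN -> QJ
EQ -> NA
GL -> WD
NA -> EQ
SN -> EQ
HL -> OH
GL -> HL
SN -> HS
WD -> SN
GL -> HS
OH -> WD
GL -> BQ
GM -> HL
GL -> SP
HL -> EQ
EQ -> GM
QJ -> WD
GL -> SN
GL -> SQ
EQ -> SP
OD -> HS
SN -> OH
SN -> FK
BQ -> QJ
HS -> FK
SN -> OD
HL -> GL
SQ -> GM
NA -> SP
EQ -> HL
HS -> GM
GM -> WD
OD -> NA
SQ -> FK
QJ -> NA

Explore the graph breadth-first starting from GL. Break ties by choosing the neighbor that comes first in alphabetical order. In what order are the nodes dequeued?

GL, BQ, HL, HS, SN, SP, SQ, WD, QJ, EQ, OH, FK, GM, OD, NA

Visit GL; enqueue BQ, HL, HS, SN, SP, SQ, WD → queue [BQ, HL, HS, SN, SP, SQ, WD]
Visit BQ; enqueue QJ → queue [HL, HS, SN, SP, SQ, WD, QJ]
Visit HL; enqueue EQ, OH → queue [HS, SN, SP, SQ, WD, QJ, EQ, OH]
Visit HS; enqueue FK, GM → queue [SN, SP, SQ, WD, QJ, EQ, OH, FK, GM]
Visit SN; enqueue OD → queue [SP, SQ, WD, QJ, EQ, OH, FK, GM, OD]
Visit SP → queue [SQ, WD, QJ, EQ, OH, FK, GM, OD]
Visit SQ → queue [WD, QJ, EQ, OH, FK, GM, OD]
Visit WD → queue [QJ, EQ, OH, FK, GM, OD]
Visit QJ; enqueue NA → queue [EQ, OH, FK, GM, OD, NA]
Visit EQ → queue [OH, FK, GM, OD, NA]
Visit OH → queue [FK, GM, OD, NA]
Visit FK → queue [GM, OD, NA]
Visit GM → queue [OD, NA]
Visit OD → queue [NA]
Visit NA → queue []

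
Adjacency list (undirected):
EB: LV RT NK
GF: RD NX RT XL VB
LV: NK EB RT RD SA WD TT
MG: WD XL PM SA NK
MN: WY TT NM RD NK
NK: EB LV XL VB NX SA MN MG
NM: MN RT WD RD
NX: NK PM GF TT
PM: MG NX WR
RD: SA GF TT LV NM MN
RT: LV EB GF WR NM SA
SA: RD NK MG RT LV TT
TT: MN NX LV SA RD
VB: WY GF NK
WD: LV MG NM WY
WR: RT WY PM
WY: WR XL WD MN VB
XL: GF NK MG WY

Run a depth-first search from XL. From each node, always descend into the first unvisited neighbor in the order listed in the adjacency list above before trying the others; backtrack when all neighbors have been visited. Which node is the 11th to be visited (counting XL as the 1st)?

Visit XL
XL → GF
GF → RD
RD → SA
SA → NK
NK → EB
EB → LV
LV → RT
RT → WR
WR → WY
WY → WD
WD → MG
MG → PM
PM → NX
NX → TT
TT → MN
MN → NM
WY → VB

Visit order: XL, GF, RD, SA, NK, EB, LV, RT, WR, WY, WD, MG, PM, NX, TT, MN, NM, VB

WD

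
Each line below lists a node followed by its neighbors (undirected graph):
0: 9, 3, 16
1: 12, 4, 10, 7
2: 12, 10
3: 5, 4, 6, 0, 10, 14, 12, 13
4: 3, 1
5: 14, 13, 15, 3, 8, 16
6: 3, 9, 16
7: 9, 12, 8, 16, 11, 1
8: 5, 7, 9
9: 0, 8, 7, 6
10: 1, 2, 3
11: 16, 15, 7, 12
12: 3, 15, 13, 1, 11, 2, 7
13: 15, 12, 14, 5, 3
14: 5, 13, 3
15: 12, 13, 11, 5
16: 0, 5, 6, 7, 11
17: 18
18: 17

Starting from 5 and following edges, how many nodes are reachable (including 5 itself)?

17

BFS from 5 visits: 5, 14, 13, 15, 3, 8, 16, 12, 11, 4, 6, 0, 10, 7, 9, 1, 2
Reachable nodes: 17 of 19 total.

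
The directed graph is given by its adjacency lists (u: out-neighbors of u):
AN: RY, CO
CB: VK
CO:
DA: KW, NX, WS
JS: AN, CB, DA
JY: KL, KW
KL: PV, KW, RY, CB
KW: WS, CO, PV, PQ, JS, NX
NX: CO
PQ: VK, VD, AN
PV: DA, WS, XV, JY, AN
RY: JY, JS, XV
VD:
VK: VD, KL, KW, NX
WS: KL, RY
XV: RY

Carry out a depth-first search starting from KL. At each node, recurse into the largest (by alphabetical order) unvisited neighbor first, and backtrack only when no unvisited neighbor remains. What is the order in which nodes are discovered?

Visit KL
KL → RY
RY → XV
RY → JY
JY → KW
KW → WS
KW → PV
PV → DA
DA → NX
NX → CO
PV → AN
KW → PQ
PQ → VK
VK → VD
KW → JS
JS → CB

KL, RY, XV, JY, KW, WS, PV, DA, NX, CO, AN, PQ, VK, VD, JS, CB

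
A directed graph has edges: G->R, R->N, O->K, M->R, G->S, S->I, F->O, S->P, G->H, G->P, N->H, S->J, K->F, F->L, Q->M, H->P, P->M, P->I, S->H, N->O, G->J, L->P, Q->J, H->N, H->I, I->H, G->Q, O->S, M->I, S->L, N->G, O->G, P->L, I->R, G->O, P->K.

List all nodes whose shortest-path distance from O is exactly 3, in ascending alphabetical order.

Level 0: O
Level 1: G, K, S
Level 2: F, H, I, J, L, P, Q, R
Level 3: M, N

M, N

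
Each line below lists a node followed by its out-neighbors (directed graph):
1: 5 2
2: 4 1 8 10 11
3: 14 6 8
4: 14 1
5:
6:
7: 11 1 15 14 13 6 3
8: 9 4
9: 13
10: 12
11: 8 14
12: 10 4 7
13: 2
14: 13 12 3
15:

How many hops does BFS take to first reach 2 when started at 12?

Level 0: 12
Level 1: 4, 7, 10
Level 2: 1, 3, 6, 11, 13, 14, 15
Level 3: 2, 5, 8
Level 4: 9
2 first appears at level 3.

3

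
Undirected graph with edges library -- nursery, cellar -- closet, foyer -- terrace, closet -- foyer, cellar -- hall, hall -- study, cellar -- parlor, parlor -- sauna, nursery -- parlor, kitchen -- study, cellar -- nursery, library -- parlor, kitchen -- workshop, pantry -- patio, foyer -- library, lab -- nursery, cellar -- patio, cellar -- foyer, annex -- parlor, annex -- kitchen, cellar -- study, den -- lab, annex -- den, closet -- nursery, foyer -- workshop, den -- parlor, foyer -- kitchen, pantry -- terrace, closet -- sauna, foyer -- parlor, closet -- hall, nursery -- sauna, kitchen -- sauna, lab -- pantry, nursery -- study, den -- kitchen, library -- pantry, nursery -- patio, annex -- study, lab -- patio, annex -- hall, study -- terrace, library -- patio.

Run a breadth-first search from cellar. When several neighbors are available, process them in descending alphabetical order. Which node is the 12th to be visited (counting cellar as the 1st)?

pantry

Visit cellar; enqueue study, patio, parlor, nursery, hall, foyer, closet → queue [study, patio, parlor, nursery, hall, foyer, closet]
Visit study; enqueue terrace, kitchen, annex → queue [patio, parlor, nursery, hall, foyer, closet, terrace, kitchen, annex]
Visit patio; enqueue pantry, library, lab → queue [parlor, nursery, hall, foyer, closet, terrace, kitchen, annex, pantry, library, lab]
Visit parlor; enqueue sauna, den → queue [nursery, hall, foyer, closet, terrace, kitchen, annex, pantry, library, lab, sauna, den]
Visit nursery → queue [hall, foyer, closet, terrace, kitchen, annex, pantry, library, lab, sauna, den]
Visit hall → queue [foyer, closet, terrace, kitchen, annex, pantry, library, lab, sauna, den]
Visit foyer; enqueue workshop → queue [closet, terrace, kitchen, annex, pantry, library, lab, sauna, den, workshop]
Visit closet → queue [terrace, kitchen, annex, pantry, library, lab, sauna, den, workshop]
Visit terrace → queue [kitchen, annex, pantry, library, lab, sauna, den, workshop]
Visit kitchen → queue [annex, pantry, library, lab, sauna, den, workshop]
Visit annex → queue [pantry, library, lab, sauna, den, workshop]
Visit pantry → queue [library, lab, sauna, den, workshop]
Visit library → queue [lab, sauna, den, workshop]
Visit lab → queue [sauna, den, workshop]
Visit sauna → queue [den, workshop]
Visit den → queue [workshop]
Visit workshop → queue []

Visit order: cellar, study, patio, parlor, nursery, hall, foyer, closet, terrace, kitchen, annex, pantry, library, lab, sauna, den, workshop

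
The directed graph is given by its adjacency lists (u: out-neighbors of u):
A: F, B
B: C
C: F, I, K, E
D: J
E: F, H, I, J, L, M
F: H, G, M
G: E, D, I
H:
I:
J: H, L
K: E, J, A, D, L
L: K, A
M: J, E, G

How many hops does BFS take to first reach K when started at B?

2

Level 0: B
Level 1: C
Level 2: E, F, I, K
Level 3: A, D, G, H, J, L, M
K first appears at level 2.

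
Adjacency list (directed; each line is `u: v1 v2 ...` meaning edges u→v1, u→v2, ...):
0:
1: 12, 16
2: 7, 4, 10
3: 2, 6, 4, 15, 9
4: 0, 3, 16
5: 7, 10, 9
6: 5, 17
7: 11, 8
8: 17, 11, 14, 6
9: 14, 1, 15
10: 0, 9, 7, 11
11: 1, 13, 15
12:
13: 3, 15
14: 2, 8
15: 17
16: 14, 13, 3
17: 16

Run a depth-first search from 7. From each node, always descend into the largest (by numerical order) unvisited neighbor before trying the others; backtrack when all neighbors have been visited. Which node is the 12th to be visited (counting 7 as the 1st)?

1

Visit 7
7 → 11
11 → 15
15 → 17
17 → 16
16 → 14
14 → 8
8 → 6
6 → 5
5 → 10
10 → 9
9 → 1
1 → 12
10 → 0
14 → 2
2 → 4
4 → 3
16 → 13

Visit order: 7, 11, 15, 17, 16, 14, 8, 6, 5, 10, 9, 1, 12, 0, 2, 4, 3, 13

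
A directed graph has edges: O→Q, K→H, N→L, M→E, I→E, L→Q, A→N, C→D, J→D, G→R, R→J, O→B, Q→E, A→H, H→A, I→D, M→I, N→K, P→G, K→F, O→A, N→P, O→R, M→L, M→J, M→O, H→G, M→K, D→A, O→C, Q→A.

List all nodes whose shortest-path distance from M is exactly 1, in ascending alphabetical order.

E, I, J, K, L, O

Level 0: M
Level 1: E, I, J, K, L, O
Level 2: A, B, C, D, F, H, Q, R
Level 3: G, N
Level 4: P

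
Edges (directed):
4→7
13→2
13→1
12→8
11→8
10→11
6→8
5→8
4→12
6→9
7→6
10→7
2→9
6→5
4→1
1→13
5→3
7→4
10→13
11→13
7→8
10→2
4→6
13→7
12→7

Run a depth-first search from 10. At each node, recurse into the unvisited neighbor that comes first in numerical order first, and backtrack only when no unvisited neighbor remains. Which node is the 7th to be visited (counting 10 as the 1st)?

13

Visit 10
10 → 2
2 → 9
10 → 7
7 → 4
4 → 1
1 → 13
4 → 6
6 → 5
5 → 3
5 → 8
4 → 12
10 → 11

Visit order: 10, 2, 9, 7, 4, 1, 13, 6, 5, 3, 8, 12, 11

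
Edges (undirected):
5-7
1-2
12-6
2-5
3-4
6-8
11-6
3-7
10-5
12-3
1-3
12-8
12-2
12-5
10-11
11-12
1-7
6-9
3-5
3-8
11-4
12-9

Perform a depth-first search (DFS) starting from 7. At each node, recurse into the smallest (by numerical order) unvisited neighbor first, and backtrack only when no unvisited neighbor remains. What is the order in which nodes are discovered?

7 -> 1 -> 2 -> 5 -> 3 -> 4 -> 11 -> 6 -> 8 -> 12 -> 9 -> 10

Visit 7
7 → 1
1 → 2
2 → 5
5 → 3
3 → 4
4 → 11
11 → 6
6 → 8
8 → 12
12 → 9
11 → 10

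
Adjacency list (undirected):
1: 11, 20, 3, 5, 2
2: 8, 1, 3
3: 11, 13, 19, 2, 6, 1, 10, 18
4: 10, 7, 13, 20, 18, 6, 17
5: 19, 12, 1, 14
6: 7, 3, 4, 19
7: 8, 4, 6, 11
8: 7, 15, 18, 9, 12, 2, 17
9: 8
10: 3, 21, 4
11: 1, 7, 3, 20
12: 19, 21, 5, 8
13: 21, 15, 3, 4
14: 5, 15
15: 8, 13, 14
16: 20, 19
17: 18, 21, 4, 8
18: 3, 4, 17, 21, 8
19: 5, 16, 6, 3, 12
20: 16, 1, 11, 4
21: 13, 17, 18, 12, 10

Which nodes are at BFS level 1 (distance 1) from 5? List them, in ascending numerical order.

Level 0: 5
Level 1: 1, 12, 14, 19
Level 2: 2, 3, 6, 8, 11, 15, 16, 20, 21
Level 3: 4, 7, 9, 10, 13, 17, 18

1, 12, 14, 19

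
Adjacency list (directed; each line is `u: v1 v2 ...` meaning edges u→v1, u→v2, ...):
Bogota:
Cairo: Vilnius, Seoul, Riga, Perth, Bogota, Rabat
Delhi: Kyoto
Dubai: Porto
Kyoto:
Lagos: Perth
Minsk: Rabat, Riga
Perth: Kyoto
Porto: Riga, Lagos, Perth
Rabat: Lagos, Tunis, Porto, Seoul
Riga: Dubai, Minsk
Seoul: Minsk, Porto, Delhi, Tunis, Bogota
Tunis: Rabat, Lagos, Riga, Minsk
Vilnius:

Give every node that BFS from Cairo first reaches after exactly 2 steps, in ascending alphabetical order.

Level 0: Cairo
Level 1: Bogota, Perth, Rabat, Riga, Seoul, Vilnius
Level 2: Delhi, Dubai, Kyoto, Lagos, Minsk, Porto, Tunis

Delhi, Dubai, Kyoto, Lagos, Minsk, Porto, Tunis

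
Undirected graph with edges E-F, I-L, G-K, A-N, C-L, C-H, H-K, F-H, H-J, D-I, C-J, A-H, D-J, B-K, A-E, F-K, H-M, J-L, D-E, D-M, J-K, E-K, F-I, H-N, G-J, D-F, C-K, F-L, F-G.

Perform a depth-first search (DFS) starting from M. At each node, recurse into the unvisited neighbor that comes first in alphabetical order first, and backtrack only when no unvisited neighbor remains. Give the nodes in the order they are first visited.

Visit M
M → D
D → E
E → A
A → H
H → C
C → J
J → G
G → F
F → I
I → L
F → K
K → B
H → N

M, D, E, A, H, C, J, G, F, I, L, K, B, N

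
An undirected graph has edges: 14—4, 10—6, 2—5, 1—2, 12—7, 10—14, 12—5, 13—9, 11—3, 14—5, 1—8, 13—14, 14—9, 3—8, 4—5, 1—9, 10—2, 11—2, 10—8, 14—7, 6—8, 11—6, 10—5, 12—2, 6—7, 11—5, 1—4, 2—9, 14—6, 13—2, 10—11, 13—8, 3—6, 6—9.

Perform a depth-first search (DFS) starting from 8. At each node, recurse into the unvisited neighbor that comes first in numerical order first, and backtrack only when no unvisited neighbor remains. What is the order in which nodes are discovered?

Visit 8
8 → 1
1 → 2
2 → 5
5 → 4
4 → 14
14 → 6
6 → 3
3 → 11
11 → 10
6 → 7
7 → 12
6 → 9
9 → 13

8 1 2 5 4 14 6 3 11 10 7 12 9 13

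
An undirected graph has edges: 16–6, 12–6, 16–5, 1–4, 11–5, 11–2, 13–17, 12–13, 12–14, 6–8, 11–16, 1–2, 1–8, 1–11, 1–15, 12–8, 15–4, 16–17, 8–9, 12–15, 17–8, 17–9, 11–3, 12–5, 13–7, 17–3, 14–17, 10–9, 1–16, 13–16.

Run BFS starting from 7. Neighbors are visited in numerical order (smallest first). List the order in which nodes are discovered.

7, 13, 12, 16, 17, 5, 6, 8, 14, 15, 1, 11, 3, 9, 4, 2, 10

Visit 7; enqueue 13 → queue [13]
Visit 13; enqueue 12, 16, 17 → queue [12, 16, 17]
Visit 12; enqueue 5, 6, 8, 14, 15 → queue [16, 17, 5, 6, 8, 14, 15]
Visit 16; enqueue 1, 11 → queue [17, 5, 6, 8, 14, 15, 1, 11]
Visit 17; enqueue 3, 9 → queue [5, 6, 8, 14, 15, 1, 11, 3, 9]
Visit 5 → queue [6, 8, 14, 15, 1, 11, 3, 9]
Visit 6 → queue [8, 14, 15, 1, 11, 3, 9]
Visit 8 → queue [14, 15, 1, 11, 3, 9]
Visit 14 → queue [15, 1, 11, 3, 9]
Visit 15; enqueue 4 → queue [1, 11, 3, 9, 4]
Visit 1; enqueue 2 → queue [11, 3, 9, 4, 2]
Visit 11 → queue [3, 9, 4, 2]
Visit 3 → queue [9, 4, 2]
Visit 9; enqueue 10 → queue [4, 2, 10]
Visit 4 → queue [2, 10]
Visit 2 → queue [10]
Visit 10 → queue []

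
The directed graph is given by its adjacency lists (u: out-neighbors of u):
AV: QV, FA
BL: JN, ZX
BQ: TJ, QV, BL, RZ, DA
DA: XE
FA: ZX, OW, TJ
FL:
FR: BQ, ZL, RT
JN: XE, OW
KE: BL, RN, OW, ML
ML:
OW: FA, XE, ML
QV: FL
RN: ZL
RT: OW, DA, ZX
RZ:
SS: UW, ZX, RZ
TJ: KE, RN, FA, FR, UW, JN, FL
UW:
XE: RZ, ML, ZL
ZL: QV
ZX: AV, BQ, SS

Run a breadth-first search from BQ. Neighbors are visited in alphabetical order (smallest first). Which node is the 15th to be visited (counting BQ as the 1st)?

Visit BQ; enqueue BL, DA, QV, RZ, TJ → queue [BL, DA, QV, RZ, TJ]
Visit BL; enqueue JN, ZX → queue [DA, QV, RZ, TJ, JN, ZX]
Visit DA; enqueue XE → queue [QV, RZ, TJ, JN, ZX, XE]
Visit QV; enqueue FL → queue [RZ, TJ, JN, ZX, XE, FL]
Visit RZ → queue [TJ, JN, ZX, XE, FL]
Visit TJ; enqueue FA, FR, KE, RN, UW → queue [JN, ZX, XE, FL, FA, FR, KE, RN, UW]
Visit JN; enqueue OW → queue [ZX, XE, FL, FA, FR, KE, RN, UW, OW]
Visit ZX; enqueue AV, SS → queue [XE, FL, FA, FR, KE, RN, UW, OW, AV, SS]
Visit XE; enqueue ML, ZL → queue [FL, FA, FR, KE, RN, UW, OW, AV, SS, ML, ZL]
Visit FL → queue [FA, FR, KE, RN, UW, OW, AV, SS, ML, ZL]
Visit FA → queue [FR, KE, RN, UW, OW, AV, SS, ML, ZL]
Visit FR; enqueue RT → queue [KE, RN, UW, OW, AV, SS, ML, ZL, RT]
Visit KE → queue [RN, UW, OW, AV, SS, ML, ZL, RT]
Visit RN → queue [UW, OW, AV, SS, ML, ZL, RT]
Visit UW → queue [OW, AV, SS, ML, ZL, RT]
Visit OW → queue [AV, SS, ML, ZL, RT]
Visit AV → queue [SS, ML, ZL, RT]
Visit SS → queue [ML, ZL, RT]
Visit ML → queue [ZL, RT]
Visit ZL → queue [RT]
Visit RT → queue []

Visit order: BQ, BL, DA, QV, RZ, TJ, JN, ZX, XE, FL, FA, FR, KE, RN, UW, OW, AV, SS, ML, ZL, RT

UW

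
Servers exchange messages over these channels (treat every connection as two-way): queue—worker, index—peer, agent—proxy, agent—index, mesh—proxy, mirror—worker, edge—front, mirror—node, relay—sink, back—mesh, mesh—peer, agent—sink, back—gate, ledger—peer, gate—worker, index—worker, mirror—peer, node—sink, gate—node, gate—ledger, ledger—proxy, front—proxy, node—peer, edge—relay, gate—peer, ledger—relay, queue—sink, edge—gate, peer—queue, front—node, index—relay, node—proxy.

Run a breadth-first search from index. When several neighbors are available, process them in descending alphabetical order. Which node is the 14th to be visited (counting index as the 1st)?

proxy

Visit index; enqueue worker, relay, peer, agent → queue [worker, relay, peer, agent]
Visit worker; enqueue queue, mirror, gate → queue [relay, peer, agent, queue, mirror, gate]
Visit relay; enqueue sink, ledger, edge → queue [peer, agent, queue, mirror, gate, sink, ledger, edge]
Visit peer; enqueue node, mesh → queue [agent, queue, mirror, gate, sink, ledger, edge, node, mesh]
Visit agent; enqueue proxy → queue [queue, mirror, gate, sink, ledger, edge, node, mesh, proxy]
Visit queue → queue [mirror, gate, sink, ledger, edge, node, mesh, proxy]
Visit mirror → queue [gate, sink, ledger, edge, node, mesh, proxy]
Visit gate; enqueue back → queue [sink, ledger, edge, node, mesh, proxy, back]
Visit sink → queue [ledger, edge, node, mesh, proxy, back]
Visit ledger → queue [edge, node, mesh, proxy, back]
Visit edge; enqueue front → queue [node, mesh, proxy, back, front]
Visit node → queue [mesh, proxy, back, front]
Visit mesh → queue [proxy, back, front]
Visit proxy → queue [back, front]
Visit back → queue [front]
Visit front → queue []

Visit order: index, worker, relay, peer, agent, queue, mirror, gate, sink, ledger, edge, node, mesh, proxy, back, front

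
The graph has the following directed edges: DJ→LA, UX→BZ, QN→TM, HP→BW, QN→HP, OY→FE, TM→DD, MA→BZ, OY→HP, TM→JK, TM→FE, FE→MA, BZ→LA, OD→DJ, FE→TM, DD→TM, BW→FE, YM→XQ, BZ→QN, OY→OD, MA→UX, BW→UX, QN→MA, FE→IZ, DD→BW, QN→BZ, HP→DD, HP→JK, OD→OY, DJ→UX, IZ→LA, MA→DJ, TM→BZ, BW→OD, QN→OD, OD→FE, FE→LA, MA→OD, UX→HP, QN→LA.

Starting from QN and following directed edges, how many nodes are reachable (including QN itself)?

BFS from QN visits: QN, BZ, HP, LA, MA, OD, TM, BW, DD, JK, DJ, UX, FE, OY, IZ
Reachable nodes: 15 of 17 total.

15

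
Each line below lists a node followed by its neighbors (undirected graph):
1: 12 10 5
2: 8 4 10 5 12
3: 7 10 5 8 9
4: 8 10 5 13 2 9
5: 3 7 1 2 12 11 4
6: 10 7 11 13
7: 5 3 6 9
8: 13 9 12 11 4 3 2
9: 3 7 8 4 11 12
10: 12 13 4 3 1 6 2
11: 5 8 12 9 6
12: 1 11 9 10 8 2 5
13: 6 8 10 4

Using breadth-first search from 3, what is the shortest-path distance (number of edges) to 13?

2

Level 0: 3
Level 1: 5, 7, 8, 9, 10
Level 2: 1, 2, 4, 6, 11, 12, 13
13 first appears at level 2.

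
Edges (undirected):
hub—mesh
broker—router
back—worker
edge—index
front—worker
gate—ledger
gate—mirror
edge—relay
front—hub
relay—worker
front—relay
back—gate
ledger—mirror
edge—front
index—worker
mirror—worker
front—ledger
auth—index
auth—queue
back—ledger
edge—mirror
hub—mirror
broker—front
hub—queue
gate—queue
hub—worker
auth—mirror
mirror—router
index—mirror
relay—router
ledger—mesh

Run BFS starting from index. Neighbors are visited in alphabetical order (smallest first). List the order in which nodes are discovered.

index, auth, edge, mirror, worker, queue, front, relay, gate, hub, ledger, router, back, broker, mesh

Visit index; enqueue auth, edge, mirror, worker → queue [auth, edge, mirror, worker]
Visit auth; enqueue queue → queue [edge, mirror, worker, queue]
Visit edge; enqueue front, relay → queue [mirror, worker, queue, front, relay]
Visit mirror; enqueue gate, hub, ledger, router → queue [worker, queue, front, relay, gate, hub, ledger, router]
Visit worker; enqueue back → queue [queue, front, relay, gate, hub, ledger, router, back]
Visit queue → queue [front, relay, gate, hub, ledger, router, back]
Visit front; enqueue broker → queue [relay, gate, hub, ledger, router, back, broker]
Visit relay → queue [gate, hub, ledger, router, back, broker]
Visit gate → queue [hub, ledger, router, back, broker]
Visit hub; enqueue mesh → queue [ledger, router, back, broker, mesh]
Visit ledger → queue [router, back, broker, mesh]
Visit router → queue [back, broker, mesh]
Visit back → queue [broker, mesh]
Visit broker → queue [mesh]
Visit mesh → queue []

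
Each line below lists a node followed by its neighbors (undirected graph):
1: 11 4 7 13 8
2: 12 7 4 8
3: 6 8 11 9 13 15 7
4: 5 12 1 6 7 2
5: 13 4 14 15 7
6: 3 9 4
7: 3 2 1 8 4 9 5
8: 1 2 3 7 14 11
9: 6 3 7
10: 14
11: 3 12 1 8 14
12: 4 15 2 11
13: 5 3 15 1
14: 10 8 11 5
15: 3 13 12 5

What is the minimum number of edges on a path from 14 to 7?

2

Level 0: 14
Level 1: 5, 8, 10, 11
Level 2: 1, 2, 3, 4, 7, 12, 13, 15
Level 3: 6, 9
7 first appears at level 2.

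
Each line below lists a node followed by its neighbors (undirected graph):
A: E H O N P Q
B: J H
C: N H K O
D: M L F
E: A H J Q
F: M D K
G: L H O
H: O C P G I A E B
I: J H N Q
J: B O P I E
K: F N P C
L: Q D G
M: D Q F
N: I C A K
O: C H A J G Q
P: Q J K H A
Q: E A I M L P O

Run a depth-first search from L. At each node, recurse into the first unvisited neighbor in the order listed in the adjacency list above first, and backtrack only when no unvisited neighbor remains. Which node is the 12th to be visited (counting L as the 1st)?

Visit L
L → Q
Q → E
E → A
A → H
H → O
O → C
C → N
N → I
I → J
J → B
J → P
P → K
K → F
F → M
M → D
O → G

Visit order: L, Q, E, A, H, O, C, N, I, J, B, P, K, F, M, D, G

P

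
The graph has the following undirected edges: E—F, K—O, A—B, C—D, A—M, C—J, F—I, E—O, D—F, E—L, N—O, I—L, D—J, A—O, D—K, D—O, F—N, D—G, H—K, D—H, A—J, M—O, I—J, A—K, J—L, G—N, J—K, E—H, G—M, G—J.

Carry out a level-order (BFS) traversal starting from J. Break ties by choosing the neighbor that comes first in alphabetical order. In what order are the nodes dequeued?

Visit J; enqueue A, C, D, G, I, K, L → queue [A, C, D, G, I, K, L]
Visit A; enqueue B, M, O → queue [C, D, G, I, K, L, B, M, O]
Visit C → queue [D, G, I, K, L, B, M, O]
Visit D; enqueue F, H → queue [G, I, K, L, B, M, O, F, H]
Visit G; enqueue N → queue [I, K, L, B, M, O, F, H, N]
Visit I → queue [K, L, B, M, O, F, H, N]
Visit K → queue [L, B, M, O, F, H, N]
Visit L; enqueue E → queue [B, M, O, F, H, N, E]
Visit B → queue [M, O, F, H, N, E]
Visit M → queue [O, F, H, N, E]
Visit O → queue [F, H, N, E]
Visit F → queue [H, N, E]
Visit H → queue [N, E]
Visit N → queue [E]
Visit E → queue []

J -> A -> C -> D -> G -> I -> K -> L -> B -> M -> O -> F -> H -> N -> E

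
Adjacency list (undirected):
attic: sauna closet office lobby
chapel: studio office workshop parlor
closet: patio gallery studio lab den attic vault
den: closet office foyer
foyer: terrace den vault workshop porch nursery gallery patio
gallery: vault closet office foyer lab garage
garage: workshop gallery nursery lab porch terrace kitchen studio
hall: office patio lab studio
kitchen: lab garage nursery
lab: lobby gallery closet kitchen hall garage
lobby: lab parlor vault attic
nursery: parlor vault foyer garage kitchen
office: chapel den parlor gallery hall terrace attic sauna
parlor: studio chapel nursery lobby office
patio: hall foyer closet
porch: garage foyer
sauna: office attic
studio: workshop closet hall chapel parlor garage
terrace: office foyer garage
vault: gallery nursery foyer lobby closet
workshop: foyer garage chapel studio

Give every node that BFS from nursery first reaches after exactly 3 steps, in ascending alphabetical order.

attic, hall, sauna

Level 0: nursery
Level 1: foyer, garage, kitchen, parlor, vault
Level 2: chapel, closet, den, gallery, lab, lobby, office, patio, porch, studio, terrace, workshop
Level 3: attic, hall, sauna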